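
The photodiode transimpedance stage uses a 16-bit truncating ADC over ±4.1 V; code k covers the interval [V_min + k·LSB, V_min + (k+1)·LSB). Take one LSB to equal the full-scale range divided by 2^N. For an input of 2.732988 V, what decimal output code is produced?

Range = 4.1 − (-4.1) = 8.2 V. LSB = 8.2 V / 2^16 ≈ 125.1 µV.
V_in − V_min = 2.732988 − (-4.1) = 6.832988 V.
Divide by LSB: 6.832988 × 65536/8.2 = 54610.5734.
Truncating gives code 54610.

54610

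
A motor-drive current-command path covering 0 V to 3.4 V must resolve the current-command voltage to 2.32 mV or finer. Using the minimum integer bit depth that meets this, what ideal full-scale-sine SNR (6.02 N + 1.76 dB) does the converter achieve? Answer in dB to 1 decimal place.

Span = 3.4 V.
3.4 V / 2.32 mV = 1466. Since 2^10 = 1024 and 2^11 = 2048, N = 11.
6.02(11) + 1.76 = 67.98 dB.

68.0 dB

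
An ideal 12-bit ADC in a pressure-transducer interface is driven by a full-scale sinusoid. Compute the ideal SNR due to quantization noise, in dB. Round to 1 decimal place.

74.0 dB

6.02(12) + 1.76 = 72.24 + 1.76 = 74.00 dB.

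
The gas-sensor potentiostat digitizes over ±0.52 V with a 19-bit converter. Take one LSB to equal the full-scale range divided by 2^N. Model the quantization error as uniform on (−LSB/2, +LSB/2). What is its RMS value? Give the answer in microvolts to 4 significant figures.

The full-scale span is 0.52 − (-0.52) = 1.04 V.
LSB = 1.04 V / 2^19 = 1.98364 µV.
σ_q = LSB/√12 = 1.98364 µV/3.4641 = 0.5726 µV.

0.5726 µV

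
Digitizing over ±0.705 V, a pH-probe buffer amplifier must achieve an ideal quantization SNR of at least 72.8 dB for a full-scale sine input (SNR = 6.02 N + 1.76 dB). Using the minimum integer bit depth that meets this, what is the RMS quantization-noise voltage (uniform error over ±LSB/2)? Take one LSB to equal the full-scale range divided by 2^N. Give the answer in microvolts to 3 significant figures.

99.4 µV

Full-scale range = 0.705 V − (-0.705 V) = 1.41 V.
N ≥ (72.8 − 1.76)/6.02 = 11.801 → N_min = 12.
LSB = 1.41 V / 2^12 = 344.24 µV.
σ_q = LSB/√12 = 344.24 µV/3.4641 = 99.4 µV.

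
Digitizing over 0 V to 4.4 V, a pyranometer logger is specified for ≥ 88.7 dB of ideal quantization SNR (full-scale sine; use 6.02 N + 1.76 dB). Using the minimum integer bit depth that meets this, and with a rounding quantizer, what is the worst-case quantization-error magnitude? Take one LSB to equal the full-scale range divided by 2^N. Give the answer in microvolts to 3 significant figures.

67.1 µV

Range is 4.4 V.
6.02 N + 1.76 ≥ 88.7 gives N ≥ 14.442, so the minimum integer is 15.
LSB = 4.4 V / 2^15 = 134.28 µV.
Half an LSB is 67.1 µV.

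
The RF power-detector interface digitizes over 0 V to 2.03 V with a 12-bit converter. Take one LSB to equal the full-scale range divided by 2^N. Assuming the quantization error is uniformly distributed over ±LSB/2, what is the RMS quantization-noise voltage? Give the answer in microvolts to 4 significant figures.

143.1 µV

Span = 2.03 V.
Step size = 2.03/4096 V = 495.605 µV.
V_rms = LSB/√12 = 495.605 µV / √12 = 143.1 µV.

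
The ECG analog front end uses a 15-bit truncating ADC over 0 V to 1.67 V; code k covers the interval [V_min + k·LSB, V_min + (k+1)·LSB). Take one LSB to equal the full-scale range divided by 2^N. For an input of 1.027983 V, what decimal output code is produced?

Range is 1.67 V. LSB = 1.67 V / 2^15 ≈ 50.96 µV.
(V_in − V_min) × 2^15/range = (1.027983 − (0)) × 32768/1.67 = 20170.627.
Floor → code = 20170.

20170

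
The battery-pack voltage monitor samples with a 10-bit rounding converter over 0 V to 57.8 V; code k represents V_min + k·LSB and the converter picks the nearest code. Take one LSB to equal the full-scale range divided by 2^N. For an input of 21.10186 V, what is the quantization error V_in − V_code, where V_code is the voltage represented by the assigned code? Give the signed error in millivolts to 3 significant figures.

V_FS = 57.8 V. LSB = 57.8 V / 2^10 ≈ 56.45 mV.
(21.10186 − (0)) / LSB = 21.10186 × 1024/57.8 = 373.8461. Nearest integer: k = 374.
Reconstructed level: 0 + 374 × 57.8/1024 V = 21.11054688 V.
Error = V_in − V_code = 21.10186 − (21.11054688) = −8.69 mV.

−8.69 mV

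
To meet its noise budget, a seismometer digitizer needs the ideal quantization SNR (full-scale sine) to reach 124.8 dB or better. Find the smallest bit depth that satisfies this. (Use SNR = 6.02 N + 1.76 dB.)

6.02 N + 1.76 ≥ 124.8 gives N ≥ 20.439, so the minimum integer is 21.

21 bits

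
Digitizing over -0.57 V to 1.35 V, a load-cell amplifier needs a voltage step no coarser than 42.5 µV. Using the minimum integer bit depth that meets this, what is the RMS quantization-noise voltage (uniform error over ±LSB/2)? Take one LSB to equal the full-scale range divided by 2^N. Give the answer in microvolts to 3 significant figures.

8.46 µV

The full-scale span is 1.35 − (-0.57) = 1.92 V.
Required number of levels: 1.92/42.5 µV = 45176; smallest N with 2^N ≥ that is 16.
Step size = 1.92/65536 V = 29.297 µV.
RMS noise = LSB/√12 = 8.46 µV.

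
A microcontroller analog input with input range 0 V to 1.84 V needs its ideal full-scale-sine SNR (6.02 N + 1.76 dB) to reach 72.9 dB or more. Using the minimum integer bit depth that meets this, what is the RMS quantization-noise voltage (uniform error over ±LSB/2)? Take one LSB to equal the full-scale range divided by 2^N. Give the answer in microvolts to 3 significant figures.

Full-scale range = 1.84 V.
6.02 N + 1.76 ≥ 72.9 gives N ≥ 11.817, so the minimum integer is 12.
LSB = 1.84 V / 2^12 = 449.22 µV.
V_rms = LSB/√12 = 130 µV.

130 µV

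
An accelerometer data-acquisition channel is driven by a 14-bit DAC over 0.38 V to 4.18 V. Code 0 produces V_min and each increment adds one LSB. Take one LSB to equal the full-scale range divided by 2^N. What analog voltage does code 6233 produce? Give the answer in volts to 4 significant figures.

1.826 V

Span: 4.18 V − (0.38 V) = 3.8 V. LSB = 3.8 V / 2^14.
V_out = V_min + code × LSB = 0.38 V + 6233 × 3.8 V / 16384
      = 0.38 + 1.44564 = 1.82564 V.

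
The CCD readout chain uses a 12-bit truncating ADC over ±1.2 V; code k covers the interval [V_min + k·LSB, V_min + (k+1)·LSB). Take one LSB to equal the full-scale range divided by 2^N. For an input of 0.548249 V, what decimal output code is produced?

Span: 1.2 V − (-1.2 V) = 2.4 V. LSB = 2.4 V / 2^12 ≈ 0.5859 mV.
V_in − V_min = 0.548249 − (-1.2) = 1.748249 V.
Divide by LSB: 1.748249 × 4096/2.4 = 2983.6783.
Truncating gives code 2983.

2983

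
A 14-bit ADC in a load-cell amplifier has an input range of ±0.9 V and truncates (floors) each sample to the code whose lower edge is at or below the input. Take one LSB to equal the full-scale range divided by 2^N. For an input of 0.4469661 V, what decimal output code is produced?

12260

Range = 0.9 − (-0.9) = 1.8 V. LSB = 1.8 V / 2^14 ≈ 109.9 µV.
(V_in − V_min) × 2^14/range = (0.4469661 − (-0.9)) × 16384/1.8 = 12260.385.
Floor → code = 12260.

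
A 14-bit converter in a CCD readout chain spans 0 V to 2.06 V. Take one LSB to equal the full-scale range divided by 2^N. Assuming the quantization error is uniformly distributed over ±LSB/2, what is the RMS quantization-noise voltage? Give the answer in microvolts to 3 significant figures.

V_FS = 2.06 V.
One LSB is 2.06 V / 16384 = 125.73 µV.
For a uniform distribution on [−LSB/2, +LSB/2], V_rms = LSB/√12 = 125.73 µV/3.4641 = 36.3 µV.

36.3 µV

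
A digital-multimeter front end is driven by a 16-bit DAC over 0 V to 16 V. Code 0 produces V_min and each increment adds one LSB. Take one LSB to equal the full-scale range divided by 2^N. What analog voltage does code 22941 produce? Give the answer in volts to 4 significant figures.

5.601 V

V_FS = 16 V. LSB = 16 V / 2^16.
V_out = V_min + code × LSB = 0 V + 22941 × 16 V / 65536
      = 0 + 5.60083 = 5.60083 V.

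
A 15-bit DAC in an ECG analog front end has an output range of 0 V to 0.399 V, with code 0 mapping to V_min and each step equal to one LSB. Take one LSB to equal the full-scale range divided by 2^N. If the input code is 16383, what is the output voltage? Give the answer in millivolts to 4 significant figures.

199.5 mV

Span = 0.399 V. LSB = 0.399 V / 2^15.
V_out = 0 + 16383 × (0.399/32768) V
      = 0 + 0.199488 = 0.199488 V.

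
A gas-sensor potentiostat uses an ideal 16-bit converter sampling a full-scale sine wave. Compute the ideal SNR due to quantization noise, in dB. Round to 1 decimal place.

Ideal quantization SNR: 6.02 × 16 + 1.76 dB = 98.1 dB.

98.1 dB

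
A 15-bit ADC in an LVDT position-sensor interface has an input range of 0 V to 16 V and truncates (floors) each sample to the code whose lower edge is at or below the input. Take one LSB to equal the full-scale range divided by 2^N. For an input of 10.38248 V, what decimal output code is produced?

Range is 16 V. LSB = 16 V / 2^15 ≈ 488.3 µV.
(V_in − V_min) × 2^15/range = (10.38248 − (0)) × 32768/16 = 21263.319.
Floor → code = 21263.

21263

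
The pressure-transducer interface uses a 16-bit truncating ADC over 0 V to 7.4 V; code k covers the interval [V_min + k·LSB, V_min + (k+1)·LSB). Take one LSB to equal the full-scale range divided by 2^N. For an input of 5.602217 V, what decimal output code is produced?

49614

Range is 7.4 V. LSB = 7.4 V / 2^16 ≈ 112.9 µV.
code = ⌊(V_in − V_min)/LSB⌋ = ⌊(V_in − V_min) × 2^16 / range⌋
     = ⌊(5.602217 − (0)) × 65536 / 7.4⌋ = ⌊5.602217 × 65536/7.4⌋
     = ⌊49614.445⌋ = 49614.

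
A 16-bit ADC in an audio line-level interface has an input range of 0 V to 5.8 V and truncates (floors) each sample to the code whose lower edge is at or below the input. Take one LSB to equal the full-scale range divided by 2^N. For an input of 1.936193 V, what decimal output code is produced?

21877

Range is 5.8 V. LSB = 5.8 V / 2^16 ≈ 88.50 µV.
V_in − V_min = 1.936193 − (0) = 1.936193 V.
Divide by LSB: 1.936193 × 65536/5.8 = 21877.6456.
Truncating gives code 21877.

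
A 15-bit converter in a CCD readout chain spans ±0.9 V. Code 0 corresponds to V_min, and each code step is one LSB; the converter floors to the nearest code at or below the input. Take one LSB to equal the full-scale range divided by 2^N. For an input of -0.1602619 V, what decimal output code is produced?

13466

Span: 0.9 V − (-0.9 V) = 1.8 V. LSB = 1.8 V / 2^15 ≈ 54.93 µV.
code = ⌊(V_in − V_min)/LSB⌋ = ⌊(V_in − V_min) × 2^15 / range⌋
     = ⌊(-0.1602619 − (-0.9)) × 32768 / 1.8⌋ = ⌊0.7397381 × 32768/1.8⌋
     = ⌊13466.521⌋ = 13466.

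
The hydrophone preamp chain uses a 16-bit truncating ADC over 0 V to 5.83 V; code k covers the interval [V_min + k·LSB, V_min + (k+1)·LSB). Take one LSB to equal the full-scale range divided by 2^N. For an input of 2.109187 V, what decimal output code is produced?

Range is 5.83 V. LSB = 5.83 V / 2^16 ≈ 88.96 µV.
code = ⌊(V_in − V_min)/LSB⌋ = ⌊(V_in − V_min) × 2^16 / range⌋
     = ⌊(2.109187 − (0)) × 65536 / 5.83⌋ = ⌊2.109187 × 65536/5.83⌋
     = ⌊23709.722⌋ = 23709.

23709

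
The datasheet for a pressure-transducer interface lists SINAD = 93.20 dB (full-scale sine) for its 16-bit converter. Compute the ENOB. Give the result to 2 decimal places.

(93.20 − 1.76) / 6.02 = 91.44/6.02 = 15.1894 effective bits.

15.19 bits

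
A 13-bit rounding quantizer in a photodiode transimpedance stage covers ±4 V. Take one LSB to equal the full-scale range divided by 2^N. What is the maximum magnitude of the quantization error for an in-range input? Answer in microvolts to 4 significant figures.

488.3 µV

Range = 4 − (-4) = 8 V.
LSB = 8 V / 2^13 = 0.976563 mV.
|e|_max = LSB/2 = 488.3 µV.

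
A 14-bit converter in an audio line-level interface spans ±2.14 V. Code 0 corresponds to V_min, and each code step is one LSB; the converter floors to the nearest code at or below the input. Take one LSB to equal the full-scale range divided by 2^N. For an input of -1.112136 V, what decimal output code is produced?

Full-scale range = 2.14 V − (-2.14 V) = 4.28 V. LSB = 4.28 V / 2^14 ≈ 261.2 µV.
V_in − V_min = -1.112136 − (-2.14) = 1.027864 V.
Divide by LSB: 1.027864 × 16384/4.28 = 3934.7018.
Truncating gives code 3934.

3934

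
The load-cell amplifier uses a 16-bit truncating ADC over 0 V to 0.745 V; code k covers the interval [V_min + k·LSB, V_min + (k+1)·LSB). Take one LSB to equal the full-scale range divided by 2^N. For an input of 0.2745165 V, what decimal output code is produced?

24148

Full-scale range = 0.745 V. LSB = 0.745 V / 2^16 ≈ 11.37 µV.
(V_in − V_min) × 2^16/range = (0.2745165 − (0)) × 65536/0.745 = 24148.609.
Floor → code = 24148.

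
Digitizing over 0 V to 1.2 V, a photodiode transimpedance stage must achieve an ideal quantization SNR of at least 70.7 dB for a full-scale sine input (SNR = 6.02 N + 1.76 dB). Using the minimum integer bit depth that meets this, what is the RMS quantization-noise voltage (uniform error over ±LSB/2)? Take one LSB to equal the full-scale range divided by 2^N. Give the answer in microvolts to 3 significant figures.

84.6 µV

Range is 1.2 V.
6.02 N + 1.76 ≥ 70.7 gives N ≥ 11.452, so the minimum integer is 12.
Step size = 1.2/4096 V = 292.97 µV.
RMS noise = LSB/√12 = 84.6 µV.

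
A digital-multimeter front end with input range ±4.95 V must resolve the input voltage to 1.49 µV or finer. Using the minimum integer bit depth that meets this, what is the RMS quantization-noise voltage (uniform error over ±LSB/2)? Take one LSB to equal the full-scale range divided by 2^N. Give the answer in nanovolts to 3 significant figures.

Full-scale range = 4.95 V − (-4.95 V) = 9.9 V.
9.9 V / 1.49 µV = 6.644e6. Since 2^22 = 4194304 and 2^23 = 8388608, N = 23.
One LSB is 9.9 V / 8388608 = 1.1802 µV.
σ_q = LSB/√12 = 1.1802 µV/3.4641 = 341 nV.

341 nV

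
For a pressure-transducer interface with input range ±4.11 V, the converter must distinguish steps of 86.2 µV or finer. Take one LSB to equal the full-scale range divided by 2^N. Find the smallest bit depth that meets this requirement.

Span: 4.11 V − (-4.11 V) = 8.22 V.
Need 2^N ≥ 8.22 V / 86.2 µV = 95360 → N_min = 17.

17 bits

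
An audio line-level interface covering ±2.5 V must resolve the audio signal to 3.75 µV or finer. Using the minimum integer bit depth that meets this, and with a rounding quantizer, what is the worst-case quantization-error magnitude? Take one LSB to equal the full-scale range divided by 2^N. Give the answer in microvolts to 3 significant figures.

Full-scale range = 2.5 V − (-2.5 V) = 5 V.
Need 2^N ≥ 5 V / 3.75 µV = 1.333e6 → N_min = 21.
LSB = 5 V / 2^21 = 2.3842 µV.
Half an LSB is 1.19 µV.

1.19 µV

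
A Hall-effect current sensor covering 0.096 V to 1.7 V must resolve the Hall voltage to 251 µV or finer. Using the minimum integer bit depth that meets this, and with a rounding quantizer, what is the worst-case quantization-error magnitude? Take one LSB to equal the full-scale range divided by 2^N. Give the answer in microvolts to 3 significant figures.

97.9 µV

Span: 1.7 V − (0.096 V) = 1.604 V.
Required number of levels: 1.604/251 µV = 6390.4; smallest N with 2^N ≥ that is 13.
LSB = 1.604 V ÷ 2^13 = 1.604/8192 V = 195.80 µV.
Max error for round-to-nearest is LSB/2 = 97.9 µV.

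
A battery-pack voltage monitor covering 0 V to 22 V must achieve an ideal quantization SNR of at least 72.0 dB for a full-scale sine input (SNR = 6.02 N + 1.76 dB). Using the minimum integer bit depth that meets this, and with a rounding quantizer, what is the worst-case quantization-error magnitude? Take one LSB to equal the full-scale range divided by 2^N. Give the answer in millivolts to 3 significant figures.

2.69 mV

Full-scale range = 22 V.
N ≥ (72.0 − 1.76)/6.02 = 11.668 → N_min = 12.
Step size = 22/4096 V = 5.3711 mV.
|e|_max = LSB/2 = 2.69 mV.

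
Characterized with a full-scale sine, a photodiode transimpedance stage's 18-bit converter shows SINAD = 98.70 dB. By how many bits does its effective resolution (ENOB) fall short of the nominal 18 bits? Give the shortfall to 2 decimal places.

ENOB = (SINAD − 1.76)/6.02 = (98.70 − 1.76)/6.02 = 16.1030 bits.
Lost resolution: 18 − 16.1030 = 1.8970 bits.

1.90 bits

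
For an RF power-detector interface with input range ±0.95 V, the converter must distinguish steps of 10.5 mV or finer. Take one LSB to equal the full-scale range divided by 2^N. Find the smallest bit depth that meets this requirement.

The full-scale span is 0.95 − (-0.95) = 1.9 V.
Levels needed ≥ 1.9/10.5 mV = 181.0. 2^8 = 256 suffices, so N_min = 8.

8 bits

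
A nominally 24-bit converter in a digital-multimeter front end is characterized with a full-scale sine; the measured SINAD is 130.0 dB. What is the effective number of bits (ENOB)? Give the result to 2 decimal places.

ENOB = (130.0 − 1.76)/6.02 = 21.3023 bits.

21.30 bits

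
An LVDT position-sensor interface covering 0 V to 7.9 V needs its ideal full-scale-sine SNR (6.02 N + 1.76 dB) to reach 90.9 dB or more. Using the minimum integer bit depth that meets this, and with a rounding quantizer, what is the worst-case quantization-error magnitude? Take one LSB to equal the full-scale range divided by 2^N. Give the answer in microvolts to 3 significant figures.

121 µV

Span = 7.9 V.
Required N = ⌈(90.9 − 1.76)/6.02⌉ = ⌈14.807⌉ = 15.
One LSB is 7.9 V / 32768 = 241.09 µV.
Max error for round-to-nearest is LSB/2 = 121 µV.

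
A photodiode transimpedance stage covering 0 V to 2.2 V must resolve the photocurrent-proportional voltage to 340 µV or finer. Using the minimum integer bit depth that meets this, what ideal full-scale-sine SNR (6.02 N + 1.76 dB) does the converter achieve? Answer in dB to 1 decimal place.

Full-scale range = 2.2 V.
Levels needed ≥ 2.2/340 µV = 6471. 2^13 = 8192 suffices, so N_min = 13.
6.02(13) + 1.76 = 80.02 dB.

80.0 dB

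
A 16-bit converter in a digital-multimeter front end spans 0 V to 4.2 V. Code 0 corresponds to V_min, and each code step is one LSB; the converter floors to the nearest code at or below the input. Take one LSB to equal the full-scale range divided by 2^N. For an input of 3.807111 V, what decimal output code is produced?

59405

Range is 4.2 V. LSB = 4.2 V / 2^16 ≈ 64.09 µV.
code = ⌊(V_in − V_min)/LSB⌋ = ⌊(V_in − V_min) × 2^16 / range⌋
     = ⌊(3.807111 − (0)) × 65536 / 4.2⌋ = ⌊3.807111 × 65536/4.2⌋
     = ⌊59405.435⌋ = 59405.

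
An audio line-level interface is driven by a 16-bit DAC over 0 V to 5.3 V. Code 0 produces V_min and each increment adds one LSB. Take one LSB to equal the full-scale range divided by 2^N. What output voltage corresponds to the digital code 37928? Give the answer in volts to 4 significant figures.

3.067 V

V_FS = 5.3 V. LSB = 5.3 V / 2^16.
V_out = 0 + 37928 × (5.3/65536) V
      = 0 + 3.06730 = 3.06730 V.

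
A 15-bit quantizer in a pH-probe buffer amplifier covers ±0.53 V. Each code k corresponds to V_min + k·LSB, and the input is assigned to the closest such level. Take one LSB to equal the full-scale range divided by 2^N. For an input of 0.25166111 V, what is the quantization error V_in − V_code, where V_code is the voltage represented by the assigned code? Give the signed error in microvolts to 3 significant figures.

Span: 0.53 V − (-0.53 V) = 1.06 V. LSB = 1.06 V / 2^15 ≈ 32.35 µV.
(V_in − V_min)/LSB = (0.25166111 − (-0.53)) × 32768/1.06 = 24163.6521 → nearest code k = 24164.
Reconstructed level: -0.53 + 24164 × 1.06/32768 V = 0.25167236328 V.
Error = V_in − V_code = 0.25166111 − (0.25167236328) = −11.3 µV.

−11.3 µV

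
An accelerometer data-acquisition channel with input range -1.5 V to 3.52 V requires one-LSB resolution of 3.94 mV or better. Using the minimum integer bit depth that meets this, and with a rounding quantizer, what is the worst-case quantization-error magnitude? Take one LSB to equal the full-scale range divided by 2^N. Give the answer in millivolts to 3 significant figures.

The full-scale span is 3.52 − (-1.5) = 5.02 V.
Required number of levels: 5.02/3.94 mV = 1274.1; smallest N with 2^N ≥ that is 11.
LSB = 5.02 V / 2^11 = 2.4512 mV.
Half an LSB is 1.23 mV.

1.23 mV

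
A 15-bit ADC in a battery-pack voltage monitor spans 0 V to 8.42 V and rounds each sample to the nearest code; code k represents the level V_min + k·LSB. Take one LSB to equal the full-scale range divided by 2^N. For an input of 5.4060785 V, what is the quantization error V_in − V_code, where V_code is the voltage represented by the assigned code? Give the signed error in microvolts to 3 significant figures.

V_FS = 8.42 V. LSB = 8.42 V / 2^15 ≈ 257.0 µV.
Position in LSBs: (5.4060785 − (0)) × 32768/8.42 = 21038.7625; rounding gives k = 21039.
V_code = V_min + k × range/2^15 = 0 + 21039 × 8.42/32768 = 5.4061395264 V.
Error = V_in − V_code = 5.4060785 − (5.4061395264) = −61.0 µV.

−61.0 µV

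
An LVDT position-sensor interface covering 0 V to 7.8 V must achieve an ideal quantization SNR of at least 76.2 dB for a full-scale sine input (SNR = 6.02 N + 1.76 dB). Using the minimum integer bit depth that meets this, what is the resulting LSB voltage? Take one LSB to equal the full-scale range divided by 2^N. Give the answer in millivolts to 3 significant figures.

Range is 7.8 V.
Solving 6.02 N ≥ 76.2 − 1.76: N ≥ 12.365. Round up → N = 13.
LSB = 7.8 V / 2^13 = 0.952 mV.

0.952 mV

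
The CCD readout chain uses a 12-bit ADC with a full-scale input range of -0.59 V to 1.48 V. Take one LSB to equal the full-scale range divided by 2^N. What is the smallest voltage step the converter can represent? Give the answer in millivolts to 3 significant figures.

0.505 mV

Span: 1.48 V − (-0.59 V) = 2.07 V.
There are 2^12 = 4096 steps.
LSB = 2.07 V / 2^12 = 0.505 mV.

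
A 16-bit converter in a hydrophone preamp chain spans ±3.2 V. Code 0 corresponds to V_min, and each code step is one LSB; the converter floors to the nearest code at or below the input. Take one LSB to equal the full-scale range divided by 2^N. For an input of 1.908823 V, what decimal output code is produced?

Span: 3.2 V − (-3.2 V) = 6.4 V. LSB = 6.4 V / 2^16 ≈ 97.66 µV.
(V_in − V_min) × 2^16/range = (1.908823 − (-3.2)) × 65536/6.4 = 52314.348.
Floor → code = 52314.

52314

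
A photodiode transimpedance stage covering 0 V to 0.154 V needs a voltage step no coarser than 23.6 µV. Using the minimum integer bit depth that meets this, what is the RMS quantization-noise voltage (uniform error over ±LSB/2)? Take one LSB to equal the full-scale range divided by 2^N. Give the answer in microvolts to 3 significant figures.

5.43 µV

Range is 0.154 V.
Need 2^N ≥ 0.154 V / 23.6 µV = 6525 → N_min = 13.
Step size = 0.154/8192 V = 18.799 µV.
RMS noise = LSB/√12 = 5.43 µV.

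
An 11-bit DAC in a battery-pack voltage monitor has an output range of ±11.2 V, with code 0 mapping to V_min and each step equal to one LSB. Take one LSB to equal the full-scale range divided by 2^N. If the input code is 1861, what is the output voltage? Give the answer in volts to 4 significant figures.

9.155 V

The full-scale span is 11.2 − (-11.2) = 22.4 V. LSB = 22.4 V / 2^11.
Output = V_min + (1861/2048) × range = -11.2 + 0.908691 × 22.4 V
      = -11.2 + 20.3547 = 9.15469 V.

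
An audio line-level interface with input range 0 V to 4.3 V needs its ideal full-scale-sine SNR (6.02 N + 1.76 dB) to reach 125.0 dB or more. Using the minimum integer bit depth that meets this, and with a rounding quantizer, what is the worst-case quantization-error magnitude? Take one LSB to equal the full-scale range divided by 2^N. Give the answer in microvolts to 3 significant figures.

1.03 µV

Range is 4.3 V.
6.02 N + 1.76 ≥ 125.0 gives N ≥ 20.472, so the minimum integer is 21.
Step size = 4.3/2097152 V = 2.0504 µV.
|e|_max = LSB/2 = 1.03 µV.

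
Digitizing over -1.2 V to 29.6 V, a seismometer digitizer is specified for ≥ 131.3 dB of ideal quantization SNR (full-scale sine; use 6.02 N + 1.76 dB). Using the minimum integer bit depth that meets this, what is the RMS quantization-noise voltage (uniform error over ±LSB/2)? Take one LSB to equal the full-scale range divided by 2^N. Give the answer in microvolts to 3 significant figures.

2.12 µV

The full-scale span is 29.6 − (-1.2) = 30.8 V.
6.02 N + 1.76 ≥ 131.3 gives N ≥ 21.518, so the minimum integer is 22.
One LSB is 30.8 V / 4194304 = 7.3433 µV.
σ_q = LSB/√12 = 7.3433 µV/3.4641 = 2.12 µV.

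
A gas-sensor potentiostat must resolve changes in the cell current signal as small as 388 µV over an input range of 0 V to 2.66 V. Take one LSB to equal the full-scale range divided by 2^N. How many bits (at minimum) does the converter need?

13 bits

Span = 2.66 V.
2.66 V / 388 µV = 6856. Since 2^12 = 4096 and 2^13 = 8192, N = 13.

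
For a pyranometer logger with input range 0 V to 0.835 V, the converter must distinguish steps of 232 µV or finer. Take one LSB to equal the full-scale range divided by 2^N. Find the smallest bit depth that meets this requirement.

12 bits

Range is 0.835 V.
0.835 V / 232 µV = 3599. Since 2^11 = 2048 and 2^12 = 4096, N = 12.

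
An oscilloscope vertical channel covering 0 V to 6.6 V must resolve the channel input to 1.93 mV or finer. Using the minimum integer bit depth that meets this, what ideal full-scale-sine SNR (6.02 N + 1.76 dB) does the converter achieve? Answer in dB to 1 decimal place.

74.0 dB

V_FS = 6.6 V.
Need 2^N ≥ 6.6 V / 1.93 mV = 3420 → N_min = 12.
6.02(12) + 1.76 = 74.00 dB.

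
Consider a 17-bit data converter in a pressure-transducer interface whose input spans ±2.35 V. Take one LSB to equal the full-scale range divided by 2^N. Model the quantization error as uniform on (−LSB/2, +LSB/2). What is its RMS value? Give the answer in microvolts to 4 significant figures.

10.35 µV

The full-scale span is 2.35 − (-2.35) = 4.7 V.
LSB = 4.7 V / 2^17 = 35.8582 µV.
For a uniform distribution on [−LSB/2, +LSB/2], V_rms = LSB/√12 = 35.8582 µV/3.4641 = 10.35 µV.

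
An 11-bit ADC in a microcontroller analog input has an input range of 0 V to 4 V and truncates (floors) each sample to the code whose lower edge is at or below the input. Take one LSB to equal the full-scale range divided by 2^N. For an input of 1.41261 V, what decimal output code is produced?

723

V_FS = 4 V. LSB = 4 V / 2^11 ≈ 1.953 mV.
(V_in − V_min) × 2^11/range = (1.41261 − (0)) × 2048/4 = 723.256.
Floor → code = 723.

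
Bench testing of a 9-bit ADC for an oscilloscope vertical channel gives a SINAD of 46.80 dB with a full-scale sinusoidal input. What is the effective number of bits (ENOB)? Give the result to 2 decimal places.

(46.80 − 1.76) / 6.02 = 45.04/6.02 = 7.4817 effective bits.

7.48 bits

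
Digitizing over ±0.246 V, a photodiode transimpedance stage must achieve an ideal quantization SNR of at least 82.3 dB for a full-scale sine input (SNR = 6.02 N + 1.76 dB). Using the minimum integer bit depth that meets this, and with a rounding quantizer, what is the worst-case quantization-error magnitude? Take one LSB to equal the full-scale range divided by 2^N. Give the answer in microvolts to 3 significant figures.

Span: 0.246 V − (-0.246 V) = 0.492 V.
Required N = ⌈(82.3 − 1.76)/6.02⌉ = ⌈13.379⌉ = 14.
LSB = 0.492 V / 2^14 = 30.029 µV.
Max error for round-to-nearest is LSB/2 = 15.0 µV.

15.0 µV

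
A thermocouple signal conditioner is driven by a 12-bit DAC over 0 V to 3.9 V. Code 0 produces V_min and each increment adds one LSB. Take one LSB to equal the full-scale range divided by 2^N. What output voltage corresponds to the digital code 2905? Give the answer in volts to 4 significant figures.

2.766 V

V_FS = 3.9 V. LSB = 3.9 V / 2^12.
V_out = V_min + code × LSB = 0 V + 2905 × 3.9 V / 4096
      = 0 V + 2.76599 V = 2.76599 V.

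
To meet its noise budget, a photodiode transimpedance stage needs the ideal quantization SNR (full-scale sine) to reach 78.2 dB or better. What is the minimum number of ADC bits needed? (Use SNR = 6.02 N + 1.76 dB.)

Required N = ⌈(78.2 − 1.76)/6.02⌉ = ⌈12.698⌉ = 13.

13 bits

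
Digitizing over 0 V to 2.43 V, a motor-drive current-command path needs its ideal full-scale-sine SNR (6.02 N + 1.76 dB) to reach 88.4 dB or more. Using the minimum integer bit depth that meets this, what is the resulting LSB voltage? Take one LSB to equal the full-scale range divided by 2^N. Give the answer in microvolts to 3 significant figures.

Full-scale range = 2.43 V.
6.02 N + 1.76 ≥ 88.4 gives N ≥ 14.392, so the minimum integer is 15.
Step size = 2.43/32768 V = 74.2 µV.

74.2 µV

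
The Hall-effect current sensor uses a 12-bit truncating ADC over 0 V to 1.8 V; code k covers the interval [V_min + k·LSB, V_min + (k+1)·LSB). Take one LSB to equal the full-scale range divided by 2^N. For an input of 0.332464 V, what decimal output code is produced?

Range is 1.8 V. LSB = 1.8 V / 2^12 ≈ 439.5 µV.
V_in − V_min = 0.332464 − (0) = 0.332464 V.
Divide by LSB: 0.332464 × 4096/1.8 = 756.5403.
Truncating gives code 756.

756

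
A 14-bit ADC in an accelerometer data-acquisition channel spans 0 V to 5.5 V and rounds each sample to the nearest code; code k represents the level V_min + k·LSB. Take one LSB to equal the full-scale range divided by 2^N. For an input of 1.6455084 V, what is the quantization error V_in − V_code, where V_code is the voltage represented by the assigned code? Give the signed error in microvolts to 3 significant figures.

−60.4 µV

Range is 5.5 V. LSB = 5.5 V / 2^14 ≈ 335.7 µV.
Position in LSBs: (1.6455084 − (0)) × 16384/5.5 = 4901.8199; rounding gives k = 4902.
Reconstructed level: 0 + 4902 × 5.5/16384 V = 1.6455688477 V.
e = 1.6455084 − (1.6455688477) = −60.4 µV.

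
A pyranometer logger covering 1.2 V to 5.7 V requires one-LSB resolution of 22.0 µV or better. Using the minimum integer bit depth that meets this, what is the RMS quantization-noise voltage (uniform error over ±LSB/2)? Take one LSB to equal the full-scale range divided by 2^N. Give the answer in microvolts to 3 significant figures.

4.96 µV

Span: 5.7 V − (1.2 V) = 4.5 V.
Need 2^N ≥ 4.5 V / 22.0 µV = 204500 → N_min = 18.
Step size = 4.5/262144 V = 17.166 µV.
V_rms = LSB/√12 = 4.96 µV.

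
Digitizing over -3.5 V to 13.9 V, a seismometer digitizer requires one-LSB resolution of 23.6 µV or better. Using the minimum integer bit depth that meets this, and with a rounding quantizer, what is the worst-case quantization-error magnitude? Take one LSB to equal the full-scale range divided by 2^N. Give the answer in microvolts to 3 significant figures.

8.30 µV

Span: 13.9 V − (-3.5 V) = 17.4 V.
Need 2^N ≥ 17.4 V / 23.6 µV = 737300 → N_min = 20.
LSB = 17.4 V ÷ 2^20 = 17.4/1048576 V = 16.594 µV.
|e|_max = LSB/2 = 8.30 µV.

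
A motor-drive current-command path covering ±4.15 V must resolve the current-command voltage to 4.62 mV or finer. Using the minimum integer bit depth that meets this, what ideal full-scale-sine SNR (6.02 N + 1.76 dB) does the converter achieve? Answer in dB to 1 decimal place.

68.0 dB

Full-scale range = 4.15 V − (-4.15 V) = 8.3 V.
Need 2^N ≥ 8.3 V / 4.62 mV = 1797 → N_min = 11.
Ideal SNR at N = 11: 6.02·11 + 1.76 = 68.0 dB.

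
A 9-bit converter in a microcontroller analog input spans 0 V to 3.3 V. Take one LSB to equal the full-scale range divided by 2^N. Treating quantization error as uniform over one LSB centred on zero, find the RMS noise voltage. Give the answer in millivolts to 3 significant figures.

1.86 mV

V_FS = 3.3 V.
One LSB is 3.3 V / 512 = 6.4453 mV.
V_rms = LSB/√12 = 6.4453 mV / √12 = 1.86 mV.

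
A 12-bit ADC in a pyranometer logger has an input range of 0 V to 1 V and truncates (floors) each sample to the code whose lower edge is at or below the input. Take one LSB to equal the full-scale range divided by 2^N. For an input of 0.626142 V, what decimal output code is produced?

2564

V_FS = 1 V. LSB = 1 V / 2^12 ≈ 244.1 µV.
(V_in − V_min) × 2^12/range = (0.626142 − (0)) × 4096/1 = 2564.678.
Floor → code = 2564.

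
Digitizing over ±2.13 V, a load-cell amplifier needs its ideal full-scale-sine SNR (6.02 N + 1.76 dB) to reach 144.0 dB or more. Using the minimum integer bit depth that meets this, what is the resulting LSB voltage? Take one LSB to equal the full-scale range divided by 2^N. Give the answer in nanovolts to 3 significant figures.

254 nV

Span: 2.13 V − (-2.13 V) = 4.26 V.
Required N = ⌈(144.0 − 1.76)/6.02⌉ = ⌈23.628⌉ = 24.
LSB = 4.26 V ÷ 2^24 = 4.26/16777216 V = 254 nV.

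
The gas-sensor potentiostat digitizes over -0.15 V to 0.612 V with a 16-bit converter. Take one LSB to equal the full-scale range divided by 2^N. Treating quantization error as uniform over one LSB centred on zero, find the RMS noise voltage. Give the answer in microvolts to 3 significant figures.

Range = 0.612 − (-0.15) = 0.762 V.
Step size = 0.762/65536 V = 11.627 µV.
RMS of a uniform error over width LSB is LSB/√12 = 3.36 µV.

3.36 µV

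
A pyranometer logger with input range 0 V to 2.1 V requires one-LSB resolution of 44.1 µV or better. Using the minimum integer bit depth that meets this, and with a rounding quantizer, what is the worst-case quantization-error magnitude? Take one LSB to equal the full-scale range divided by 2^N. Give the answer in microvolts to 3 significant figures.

Range is 2.1 V.
Required number of levels: 2.1/44.1 µV = 47619; smallest N with 2^N ≥ that is 16.
One LSB is 2.1 V / 65536 = 32.043 µV.
Max error for round-to-nearest is LSB/2 = 16.0 µV.

16.0 µV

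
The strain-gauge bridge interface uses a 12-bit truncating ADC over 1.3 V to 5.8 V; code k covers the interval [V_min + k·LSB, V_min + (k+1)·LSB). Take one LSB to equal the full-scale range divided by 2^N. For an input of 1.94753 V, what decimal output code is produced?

The full-scale span is 5.8 − (1.3) = 4.5 V. LSB = 4.5 V / 2^12 ≈ 1.099 mV.
(V_in − V_min) × 2^12/range = (1.94753 − (1.3)) × 4096/4.5 = 589.396.
Floor → code = 589.

589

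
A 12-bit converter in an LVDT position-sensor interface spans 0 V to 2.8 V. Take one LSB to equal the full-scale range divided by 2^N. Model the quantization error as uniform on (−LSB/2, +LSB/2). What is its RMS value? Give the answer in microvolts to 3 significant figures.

Full-scale range = 2.8 V.
One LSB is 2.8 V / 4096 = 0.68359 mV.
RMS of a uniform error over width LSB is LSB/√12 = 197 µV.

197 µV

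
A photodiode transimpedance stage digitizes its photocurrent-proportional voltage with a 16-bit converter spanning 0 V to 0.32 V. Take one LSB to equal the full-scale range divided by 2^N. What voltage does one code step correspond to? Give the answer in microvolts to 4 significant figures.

4.883 µV

V_FS = 0.32 V.
There are 2^16 = 65536 steps.
Step size = 0.32/65536 V = 4.883 µV.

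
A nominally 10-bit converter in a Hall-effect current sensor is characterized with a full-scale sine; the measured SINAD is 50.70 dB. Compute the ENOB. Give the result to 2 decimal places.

8.13 bits

Inverting SNR = 6.02 N + 1.76: N_eff = (50.70 − 1.76)/6.02 = 8.1296.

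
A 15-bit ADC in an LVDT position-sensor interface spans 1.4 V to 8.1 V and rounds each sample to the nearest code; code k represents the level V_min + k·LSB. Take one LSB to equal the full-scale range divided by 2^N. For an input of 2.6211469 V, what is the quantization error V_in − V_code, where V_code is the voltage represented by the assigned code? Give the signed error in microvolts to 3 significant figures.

+65.4 µV

Span: 8.1 V − (1.4 V) = 6.7 V. LSB = 6.7 V / 2^15 ≈ 204.5 µV.
Position in LSBs: (2.6211469 − (1.4)) × 32768/6.7 = 5972.3196; rounding gives k = 5972.
Reconstructed level: 1.4 + 5972 × 6.7/32768 V = 2.6210815430 V.
V_in − V_code = 2.6211469 − (2.6210815430) = +65.4 µV.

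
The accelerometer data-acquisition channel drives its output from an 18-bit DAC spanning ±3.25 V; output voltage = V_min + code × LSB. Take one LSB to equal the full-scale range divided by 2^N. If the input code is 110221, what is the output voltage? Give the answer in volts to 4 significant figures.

Full-scale range = 3.25 V − (-3.25 V) = 6.5 V. LSB = 6.5 V / 2^18.
Output = V_min + (110221/262144) × range = -3.25 + 0.420460 × 6.5 V
      = -3.25 V + 2.73299 V = -0.517012 V.

-0.5170 V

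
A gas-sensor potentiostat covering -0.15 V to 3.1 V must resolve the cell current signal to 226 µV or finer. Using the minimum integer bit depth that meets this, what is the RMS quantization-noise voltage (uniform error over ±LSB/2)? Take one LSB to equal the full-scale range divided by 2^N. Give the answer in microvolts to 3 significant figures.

Range = 3.1 − (-0.15) = 3.25 V.
Levels needed ≥ 3.25/226 µV = 14380. 2^14 = 16384 suffices, so N_min = 14.
One LSB is 3.25 V / 16384 = 198.36 µV.
RMS noise = LSB/√12 = 57.3 µV.

57.3 µV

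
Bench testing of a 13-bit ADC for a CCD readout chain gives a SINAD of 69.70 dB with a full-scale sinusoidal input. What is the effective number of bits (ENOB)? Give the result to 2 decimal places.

ENOB = (SINAD − 1.76) / 6.02 = (69.70 − 1.76) / 6.02 = 67.94 / 6.02 = 11.2857.

11.29 bits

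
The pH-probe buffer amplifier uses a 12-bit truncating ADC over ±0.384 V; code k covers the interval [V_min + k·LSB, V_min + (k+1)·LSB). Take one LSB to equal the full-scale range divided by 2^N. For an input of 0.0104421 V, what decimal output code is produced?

The full-scale span is 0.384 − (-0.384) = 0.768 V. LSB = 0.768 V / 2^12 ≈ 187.5 µV.
code = ⌊(V_in − V_min)/LSB⌋ = ⌊(V_in − V_min) × 2^12 / range⌋
     = ⌊(0.0104421 − (-0.384)) × 4096 / 0.768⌋ = ⌊0.3944421 × 4096/0.768⌋
     = ⌊2103.691⌋ = 2103.

2103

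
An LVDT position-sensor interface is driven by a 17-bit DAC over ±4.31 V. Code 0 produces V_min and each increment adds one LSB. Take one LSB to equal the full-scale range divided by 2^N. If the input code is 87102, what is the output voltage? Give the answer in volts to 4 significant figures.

1.418 V

Span: 4.31 V − (-4.31 V) = 8.62 V. LSB = 8.62 V / 2^17.
V_out = -4.31 + 87102 × (8.62/131072) V
      = -4.31 + 5.72830 = 1.41830 V.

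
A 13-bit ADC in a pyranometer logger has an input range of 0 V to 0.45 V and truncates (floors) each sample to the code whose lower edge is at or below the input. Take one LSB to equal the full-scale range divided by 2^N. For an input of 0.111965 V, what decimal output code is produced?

Span = 0.45 V. LSB = 0.45 V / 2^13 ≈ 54.93 µV.
code = ⌊(V_in − V_min)/LSB⌋ = ⌊(V_in − V_min) × 2^13 / range⌋
     = ⌊(0.111965 − (0)) × 8192 / 0.45⌋ = ⌊0.111965 × 8192/0.45⌋
     = ⌊2038.261⌋ = 2038.

2038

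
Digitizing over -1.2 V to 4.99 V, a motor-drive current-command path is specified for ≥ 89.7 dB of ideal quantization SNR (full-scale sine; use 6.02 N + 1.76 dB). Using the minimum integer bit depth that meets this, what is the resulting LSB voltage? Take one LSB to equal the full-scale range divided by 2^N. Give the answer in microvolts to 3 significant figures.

189 µV

Range = 4.99 − (-1.2) = 6.19 V.
N ≥ (89.7 − 1.76)/6.02 = 14.608 → N_min = 15.
LSB = 6.19 V / 2^15 = 189 µV.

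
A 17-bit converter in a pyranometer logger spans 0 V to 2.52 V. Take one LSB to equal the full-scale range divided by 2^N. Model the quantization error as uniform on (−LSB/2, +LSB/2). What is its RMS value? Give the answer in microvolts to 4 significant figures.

5.550 µV

Full-scale range = 2.52 V.
One LSB is 2.52 V / 131072 = 19.2261 µV.
V_rms = LSB/√12 = 19.2261 µV / √12 = 5.550 µV.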